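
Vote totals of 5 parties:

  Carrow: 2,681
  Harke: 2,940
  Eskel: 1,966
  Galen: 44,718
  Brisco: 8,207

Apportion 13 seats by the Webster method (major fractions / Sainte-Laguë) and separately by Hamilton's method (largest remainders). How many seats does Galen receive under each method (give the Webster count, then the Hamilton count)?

Webster: Carrow 1, Harke 1, Eskel 0, Galen 9, Brisco 2.
Hamilton: Carrow 0, Harke 1, Eskel 0, Galen 10, Brisco 2.
Galen gets 9 under Webster and 10 under Hamilton.

9 and 10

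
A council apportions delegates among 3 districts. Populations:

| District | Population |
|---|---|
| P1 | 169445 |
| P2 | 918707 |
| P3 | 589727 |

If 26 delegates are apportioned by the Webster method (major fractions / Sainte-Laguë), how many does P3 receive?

9

Standard divisor 1677879/26 ≈ 64533.808; standard quotas: P1 2.626, P2 14.236, P3 9.138.
Rounding to the nearest integer gives P1 3, P2 14, P3 9 — total 26, matching the house size, so no adjustment is needed.
P3 receives 9.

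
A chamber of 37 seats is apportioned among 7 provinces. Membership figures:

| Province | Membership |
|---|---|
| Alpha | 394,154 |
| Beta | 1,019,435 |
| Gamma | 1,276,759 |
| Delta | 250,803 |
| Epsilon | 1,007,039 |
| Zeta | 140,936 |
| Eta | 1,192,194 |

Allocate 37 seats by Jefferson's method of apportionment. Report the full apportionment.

Standard divisor 5281320/37 ≈ 142738.378; standard quotas: Alpha 2.761, Beta 7.142, Gamma 8.945, Delta 1.757, Epsilon 7.055, Zeta 0.987, Eta 8.352.
Rounding down gives 2, 7, 8, 1, 7, 0, 8 = 33 seats, so the divisor must be adjusted.
With modified divisor 129500: modified quotas Alpha 3.044, Beta 7.872, Gamma 9.859, Delta 1.937, Epsilon 7.776, Zeta 1.088, Eta 9.206.
Rounding down: Alpha 3, Beta 7, Gamma 9, Delta 1, Epsilon 7, Zeta 1, Eta 9 (total 37).

Alpha=3, Beta=7, Gamma=9, Delta=1, Epsilon=7, Zeta=1, Eta=9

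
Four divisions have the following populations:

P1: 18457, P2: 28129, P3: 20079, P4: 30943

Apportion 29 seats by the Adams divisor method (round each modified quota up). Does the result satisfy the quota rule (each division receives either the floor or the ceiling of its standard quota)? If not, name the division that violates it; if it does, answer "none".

none

Standard quotas: P1 5.484, P2 8.357, P3 5.966, P4 9.193.
Adams allocation: P1 6, P2 8, P3 6, P4 9.
Every allocation lies between the lower and upper quota.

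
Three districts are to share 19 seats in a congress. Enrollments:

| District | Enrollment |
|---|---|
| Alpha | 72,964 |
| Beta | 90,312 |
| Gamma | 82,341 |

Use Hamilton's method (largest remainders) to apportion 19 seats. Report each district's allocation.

Alpha 6, Beta 7, Gamma 6

Standard divisor: 245617 ÷ 19 ≈ 12927.211.
Standard quotas: Alpha 5.6442, Beta 6.9862, Gamma 6.3696.
Lower quotas: Alpha 5, Beta 6, Gamma 6 (sum 17, leaving 2 seats).
Remainders in descending order: Beta 0.9862, Alpha 0.6442, Gamma 0.3696.
Largest remainders: Beta, Alpha receive the extra seats.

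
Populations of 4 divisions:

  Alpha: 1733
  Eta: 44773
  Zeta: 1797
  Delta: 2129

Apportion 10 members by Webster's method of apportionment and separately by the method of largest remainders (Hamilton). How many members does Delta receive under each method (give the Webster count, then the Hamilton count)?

0 and 1

Webster: Alpha 0, Eta 10, Zeta 0, Delta 0.
Hamilton: Alpha 0, Eta 9, Zeta 0, Delta 1.
Delta gets 0 under Webster and 1 under Hamilton.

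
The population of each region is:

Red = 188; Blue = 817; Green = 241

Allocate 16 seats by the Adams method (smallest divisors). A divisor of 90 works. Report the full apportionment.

Red: 3, Blue: 10, Green: 3

With modified divisor 90: modified quotas Red 2.089, Blue 9.078, Green 2.678.
Rounding up: Red 3, Blue 10, Green 3 (total 16).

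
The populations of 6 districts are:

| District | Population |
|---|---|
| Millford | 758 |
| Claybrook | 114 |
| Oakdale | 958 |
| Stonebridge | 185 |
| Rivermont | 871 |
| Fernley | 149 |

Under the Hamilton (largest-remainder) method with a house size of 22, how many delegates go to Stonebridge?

The standard divisor is 3035/22 ≈ 137.955.
Standard quotas: Millford 5.495, Claybrook 0.826, Oakdale 6.944, Stonebridge 1.341, Rivermont 6.314, Fernley 1.080.
Lower quotas: Millford 5, Claybrook 0, Oakdale 6, Stonebridge 1, Rivermont 6, Fernley 1 (sum 19, leaving 3 seats).
Remainders in descending order: Oakdale 0.944, Claybrook 0.826, Millford 0.495, Stonebridge 0.341, Rivermont 0.314, Fernley 0.080.
The surplus seats go to Oakdale, Claybrook, Millford.
Stonebridge receives 1.

1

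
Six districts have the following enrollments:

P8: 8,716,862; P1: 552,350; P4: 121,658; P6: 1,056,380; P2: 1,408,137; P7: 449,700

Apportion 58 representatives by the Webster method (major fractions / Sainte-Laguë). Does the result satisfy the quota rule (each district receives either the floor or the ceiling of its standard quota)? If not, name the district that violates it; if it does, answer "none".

P8

Standard quotas: P8 41.087, P1 2.604, P4 0.573, P6 4.979, P2 6.637, P7 2.120.
Webster allocation: P8 40, P1 3, P4 1, P6 5, P2 7, P7 2.
P8 has quota 41.087 (lower 41, upper 42) but receives 40 — outside the quota interval.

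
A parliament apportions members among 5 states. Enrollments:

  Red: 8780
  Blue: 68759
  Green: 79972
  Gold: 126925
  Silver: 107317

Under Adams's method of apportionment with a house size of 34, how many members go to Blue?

6

Standard divisor 391753/34 ≈ 11522.147; standard quotas: Red 0.762, Blue 5.968, Green 6.941, Gold 11.016, Silver 9.314.
Rounding up gives 1, 6, 7, 12, 10 = 36 seats, so the divisor must be adjusted.
With modified divisor 12300: modified quotas Red 0.714, Blue 5.590, Green 6.502, Gold 10.319, Silver 8.725.
Rounding up: Red 1, Blue 6, Green 7, Gold 11, Silver 9 (total 34).
Blue receives 6.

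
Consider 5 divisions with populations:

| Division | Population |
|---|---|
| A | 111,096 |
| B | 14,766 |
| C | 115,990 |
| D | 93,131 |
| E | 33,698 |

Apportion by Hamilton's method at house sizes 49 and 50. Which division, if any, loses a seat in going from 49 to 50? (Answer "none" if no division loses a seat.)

E

At 49 seats: A 15, B 2, C 15, D 12, E 5.
At 50 seats: A 15, B 2, C 16, D 13, E 4.
E drops from 5 to 4.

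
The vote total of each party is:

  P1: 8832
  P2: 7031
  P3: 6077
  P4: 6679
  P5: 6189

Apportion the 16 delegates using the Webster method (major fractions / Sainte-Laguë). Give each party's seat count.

Standard divisor 34808/16 ≈ 2175.5; standard quotas: P1 4.060, P2 3.232, P3 2.793, P4 3.070, P5 2.845.
Rounding to the nearest integer gives P1 4, P2 3, P3 3, P4 3, P5 3 — total 16, matching the house size, so no adjustment is needed.

P1 4; P2 3; P3 3; P4 3; P5 3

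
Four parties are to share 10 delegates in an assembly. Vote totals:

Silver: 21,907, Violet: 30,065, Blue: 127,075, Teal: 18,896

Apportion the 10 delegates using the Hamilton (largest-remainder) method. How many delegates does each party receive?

Total 197943; standard divisor 197943/10 ≈ 19794.3.
Standard quotas: Silver 1.1067, Violet 1.5189, Blue 6.4198, Teal 0.9546.
Lower quotas: Silver 1, Violet 1, Blue 6, Teal 0 (sum 8, leaving 2 seats).
Remainders in descending order: Teal 0.9546, Violet 0.5189, Blue 0.4198, Silver 0.1067.
The surplus seats go to Teal, Violet.

Silver: 1; Violet: 2; Blue: 6; Teal: 1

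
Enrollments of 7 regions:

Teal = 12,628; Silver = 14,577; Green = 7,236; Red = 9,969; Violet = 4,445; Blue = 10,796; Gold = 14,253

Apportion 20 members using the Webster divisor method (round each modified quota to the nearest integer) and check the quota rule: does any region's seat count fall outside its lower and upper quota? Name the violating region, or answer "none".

none

Standard quotas: Teal 3.417, Silver 3.945, Green 1.958, Red 2.698, Violet 1.203, Blue 2.922, Gold 3.857.
Webster allocation: Teal 3, Silver 4, Green 2, Red 3, Violet 1, Blue 3, Gold 4.
Every allocation lies between the lower and upper quota.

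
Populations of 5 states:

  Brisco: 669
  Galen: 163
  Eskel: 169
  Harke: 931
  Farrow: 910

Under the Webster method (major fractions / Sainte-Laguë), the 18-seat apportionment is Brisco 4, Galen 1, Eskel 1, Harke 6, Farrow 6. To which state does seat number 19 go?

Priority for the next seat is population ÷ (current seats + 0.5).
Priorities: Brisco 148.667, Galen 108.667, Eskel 112.667, Harke 143.231, Farrow 140.000.
Highest priority: Brisco.

Brisco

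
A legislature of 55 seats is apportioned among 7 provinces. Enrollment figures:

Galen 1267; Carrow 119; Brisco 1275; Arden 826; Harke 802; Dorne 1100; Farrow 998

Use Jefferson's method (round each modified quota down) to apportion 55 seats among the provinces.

Standard divisor 6387/55 ≈ 116.127; standard quotas: Galen 10.910, Carrow 1.025, Brisco 10.979, Arden 7.113, Harke 6.906, Dorne 9.472, Farrow 8.594.
Rounding down gives 10, 1, 10, 7, 6, 9, 8 = 51 seats, so the divisor must be adjusted.
With modified divisor 110.4: modified quotas Galen 11.476, Carrow 1.078, Brisco 11.549, Arden 7.482, Harke 7.264, Dorne 9.964, Farrow 9.040.
Rounding down: Galen 11, Carrow 1, Brisco 11, Arden 7, Harke 7, Dorne 9, Farrow 9 (total 55).

Galen=11, Carrow=1, Brisco=11, Arden=7, Harke=7, Dorne=9, Farrow=9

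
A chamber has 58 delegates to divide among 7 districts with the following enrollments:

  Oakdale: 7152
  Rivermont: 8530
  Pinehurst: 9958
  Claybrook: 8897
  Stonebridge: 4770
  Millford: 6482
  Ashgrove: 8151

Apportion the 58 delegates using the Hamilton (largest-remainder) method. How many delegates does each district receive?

Standard divisor: 53940 ÷ 58 = 930.
Standard quotas: Oakdale 7.6903, Rivermont 9.1720, Pinehurst 10.7075, Claybrook 9.5667, Stonebridge 5.1290, Millford 6.9699, Ashgrove 8.7645.
Lower quotas: Oakdale 7, Rivermont 9, Pinehurst 10, Claybrook 9, Stonebridge 5, Millford 6, Ashgrove 8 (sum 54, leaving 4 seats).
Remainders in descending order: Millford 0.9699, Ashgrove 0.7645, Pinehurst 0.7075, Oakdale 0.6903, Claybrook 0.5667, Rivermont 0.1720, Stonebridge 0.1290.
The surplus seats go to Millford, Ashgrove, Pinehurst, Oakdale.

Oakdale: 8; Rivermont: 9; Pinehurst: 11; Claybrook: 9; Stonebridge: 5; Millford: 7; Ashgrove: 9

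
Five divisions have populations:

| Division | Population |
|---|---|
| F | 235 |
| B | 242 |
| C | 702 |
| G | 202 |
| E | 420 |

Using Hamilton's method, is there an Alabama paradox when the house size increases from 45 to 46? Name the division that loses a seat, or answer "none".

none

At 45 seats: F 6, B 6, C 18, G 5, E 10.
At 46 seats: F 6, B 6, C 18, G 5, E 11.
No division's allocation decreased.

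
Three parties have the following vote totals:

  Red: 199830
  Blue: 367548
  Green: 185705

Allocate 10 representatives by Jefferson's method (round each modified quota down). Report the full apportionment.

Red 3, Blue 5, Green 2

Standard divisor 753083/10 ≈ 75308.3; standard quotas: Red 2.653, Blue 4.881, Green 2.466.
Rounding down gives 2, 4, 2 = 8 seats, so the divisor must be adjusted.
With modified divisor 64300: modified quotas Red 3.108, Blue 5.716, Green 2.888.
Rounding down: Red 3, Blue 5, Green 2 (total 10).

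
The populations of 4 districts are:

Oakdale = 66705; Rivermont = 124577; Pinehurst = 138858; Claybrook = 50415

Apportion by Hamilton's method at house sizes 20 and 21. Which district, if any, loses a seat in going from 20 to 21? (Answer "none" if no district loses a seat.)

none

At 20 seats: Oakdale 3, Rivermont 7, Pinehurst 7, Claybrook 3.
At 21 seats: Oakdale 4, Rivermont 7, Pinehurst 7, Claybrook 3.
No district's allocation decreased.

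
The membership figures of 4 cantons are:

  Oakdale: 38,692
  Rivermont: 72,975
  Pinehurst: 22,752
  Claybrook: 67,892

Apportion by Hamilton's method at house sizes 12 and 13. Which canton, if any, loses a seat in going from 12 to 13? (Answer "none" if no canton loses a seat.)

At 12 seats: Oakdale 2, Rivermont 4, Pinehurst 2, Claybrook 4.
At 13 seats: Oakdale 3, Rivermont 5, Pinehurst 1, Claybrook 4.
Pinehurst drops from 2 to 1.

Pinehurst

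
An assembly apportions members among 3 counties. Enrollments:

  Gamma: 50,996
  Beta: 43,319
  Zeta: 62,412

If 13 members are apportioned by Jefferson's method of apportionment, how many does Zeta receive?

5

Standard divisor 156727/13 ≈ 12055.923; standard quotas: Gamma 4.230, Beta 3.593, Zeta 5.177.
Rounding down gives 4, 3, 5 = 12 seats, so the divisor must be adjusted.
With modified divisor 10600: modified quotas Gamma 4.811, Beta 4.087, Zeta 5.888.
Rounding down: Gamma 4, Beta 4, Zeta 5 (total 13).
Zeta receives 5.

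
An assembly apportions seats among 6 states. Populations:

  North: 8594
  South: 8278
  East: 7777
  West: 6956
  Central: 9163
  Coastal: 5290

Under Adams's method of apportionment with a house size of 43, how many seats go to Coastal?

Standard divisor 46058/43 ≈ 1071.116; standard quotas: North 8.023, South 7.728, East 7.261, West 6.494, Central 8.555, Coastal 4.939.
Rounding up gives 9, 8, 8, 7, 9, 5 = 46 seats, so the divisor must be adjusted.
With modified divisor 1150: modified quotas North 7.473, South 7.198, East 6.763, West 6.049, Central 7.968, Coastal 4.600.
Rounding up: North 8, South 8, East 7, West 7, Central 8, Coastal 5 (total 43).
Coastal receives 5.

5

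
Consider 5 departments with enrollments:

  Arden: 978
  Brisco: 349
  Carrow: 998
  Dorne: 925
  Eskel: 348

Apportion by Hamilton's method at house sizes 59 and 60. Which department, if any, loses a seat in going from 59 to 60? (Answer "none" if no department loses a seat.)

none

At 59 seats: Arden 16, Brisco 6, Carrow 16, Dorne 15, Eskel 6.
At 60 seats: Arden 16, Brisco 6, Carrow 17, Dorne 15, Eskel 6.
No department's allocation decreased.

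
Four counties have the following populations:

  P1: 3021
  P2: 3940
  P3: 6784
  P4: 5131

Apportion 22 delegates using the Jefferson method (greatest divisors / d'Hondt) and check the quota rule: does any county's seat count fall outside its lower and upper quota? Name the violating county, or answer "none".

Standard quotas: P1 3.521, P2 4.592, P3 7.907, P4 5.980.
Jefferson allocation: P1 3, P2 5, P3 8, P4 6.
Every allocation lies between the lower and upper quota.

none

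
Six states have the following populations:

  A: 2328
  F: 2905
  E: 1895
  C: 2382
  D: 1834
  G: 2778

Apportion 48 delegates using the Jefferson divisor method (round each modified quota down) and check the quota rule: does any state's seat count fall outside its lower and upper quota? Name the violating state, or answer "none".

none

Standard quotas: A 7.913, F 9.874, E 6.441, C 8.096, D 6.234, G 9.442.
Jefferson allocation: A 8, F 10, E 6, C 8, D 6, G 10.
Every allocation lies between the lower and upper quota.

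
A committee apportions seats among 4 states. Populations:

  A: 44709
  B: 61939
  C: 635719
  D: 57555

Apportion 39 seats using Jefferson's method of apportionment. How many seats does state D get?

2

Standard divisor 799922/39 ≈ 20510.821; standard quotas: A 2.180, B 3.020, C 30.994, D 2.806.
Rounding down gives 2, 3, 30, 2 = 37 seats, so the divisor must be adjusted.
With modified divisor 19600: modified quotas A 2.281, B 3.160, C 32.435, D 2.936.
Rounding down: A 2, B 3, C 32, D 2 (total 39).
D receives 2.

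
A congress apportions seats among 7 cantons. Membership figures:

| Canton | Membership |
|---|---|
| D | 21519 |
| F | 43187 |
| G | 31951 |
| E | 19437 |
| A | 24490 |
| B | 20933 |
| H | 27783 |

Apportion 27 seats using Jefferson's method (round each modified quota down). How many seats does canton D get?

3

Standard divisor 189300/27 ≈ 7011.111; standard quotas: D 3.069, F 6.160, G 4.557, E 2.772, A 3.493, B 2.986, H 3.963.
Rounding down gives 3, 6, 4, 2, 3, 2, 3 = 23 seats, so the divisor must be adjusted.
With modified divisor 6300: modified quotas D 3.416, F 6.855, G 5.072, E 3.085, A 3.887, B 3.323, H 4.410.
Rounding down: D 3, F 6, G 5, E 3, A 3, B 3, H 4 (total 27).
D receives 3.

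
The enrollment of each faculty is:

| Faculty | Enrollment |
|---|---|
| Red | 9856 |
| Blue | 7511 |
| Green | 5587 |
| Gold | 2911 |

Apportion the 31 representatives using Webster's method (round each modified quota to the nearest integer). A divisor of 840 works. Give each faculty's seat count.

Red 12; Blue 9; Green 7; Gold 3

With modified divisor 840: modified quotas Red 11.733, Blue 8.942, Green 6.651, Gold 3.465.
Rounding to the nearest integer: Red 12, Blue 9, Green 7, Gold 3 (total 31).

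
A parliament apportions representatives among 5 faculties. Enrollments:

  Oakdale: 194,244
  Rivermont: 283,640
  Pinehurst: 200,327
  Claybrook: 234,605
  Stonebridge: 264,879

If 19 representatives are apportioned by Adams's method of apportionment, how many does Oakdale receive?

Standard divisor 1177695/19 ≈ 61983.947; standard quotas: Oakdale 3.134, Rivermont 4.576, Pinehurst 3.232, Claybrook 3.785, Stonebridge 4.273.
Rounding up gives 4, 5, 4, 4, 5 = 22 seats, so the divisor must be adjusted.
With modified divisor 68800: modified quotas Oakdale 2.823, Rivermont 4.123, Pinehurst 2.912, Claybrook 3.410, Stonebridge 3.850.
Rounding up: Oakdale 3, Rivermont 5, Pinehurst 3, Claybrook 4, Stonebridge 4 (total 19).
Oakdale receives 3.

3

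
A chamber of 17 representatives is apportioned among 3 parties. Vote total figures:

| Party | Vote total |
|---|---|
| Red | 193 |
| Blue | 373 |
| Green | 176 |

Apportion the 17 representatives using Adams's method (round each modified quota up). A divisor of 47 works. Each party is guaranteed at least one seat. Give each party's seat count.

With modified divisor 47: modified quotas Red 4.106, Blue 7.936, Green 3.745.
Rounding up: Red 5, Blue 8, Green 4 (total 17).

Red 5, Blue 8, Green 4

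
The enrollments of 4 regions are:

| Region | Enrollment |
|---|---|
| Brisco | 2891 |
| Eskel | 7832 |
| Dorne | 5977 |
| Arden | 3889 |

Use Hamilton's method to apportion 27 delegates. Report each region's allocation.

Total 20589; standard divisor 20589/27 ≈ 762.556.
Standard quotas: Brisco 3.7912, Eskel 10.2707, Dorne 7.8381, Arden 5.1000.
Lower quotas: Brisco 3, Eskel 10, Dorne 7, Arden 5 (sum 25, leaving 2 seats).
Remainders in descending order: Dorne 0.8381, Brisco 0.7912, Eskel 0.2707, Arden 0.1000.
The surplus seats go to Dorne, Brisco.

Brisco=4, Eskel=10, Dorne=8, Arden=5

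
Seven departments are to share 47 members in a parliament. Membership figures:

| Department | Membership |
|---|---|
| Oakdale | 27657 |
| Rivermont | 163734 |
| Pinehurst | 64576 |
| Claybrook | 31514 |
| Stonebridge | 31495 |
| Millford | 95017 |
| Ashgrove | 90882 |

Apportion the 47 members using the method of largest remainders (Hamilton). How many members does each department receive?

Oakdale 3; Rivermont 15; Pinehurst 6; Claybrook 3; Stonebridge 3; Millford 9; Ashgrove 8

Standard divisor: 504875 ÷ 47 ≈ 10742.021.
Standard quotas: Oakdale 2.5747, Rivermont 15.2424, Pinehurst 6.0115, Claybrook 2.9337, Stonebridge 2.9319, Millford 8.8454, Ashgrove 8.4604.
Lower quotas: Oakdale 2, Rivermont 15, Pinehurst 6, Claybrook 2, Stonebridge 2, Millford 8, Ashgrove 8 (sum 43, leaving 4 seats).
Remainders in descending order: Claybrook 0.9337, Stonebridge 0.9319, Millford 0.8454, Oakdale 0.5747, Ashgrove 0.4604, Rivermont 0.2424, Pinehurst 0.0115.
Largest remainders: Claybrook, Stonebridge, Millford, Oakdale receive the extra seats.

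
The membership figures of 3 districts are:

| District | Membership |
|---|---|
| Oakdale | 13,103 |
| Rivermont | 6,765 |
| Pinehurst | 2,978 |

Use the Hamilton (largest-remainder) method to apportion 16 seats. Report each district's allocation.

Standard divisor: 22846 ÷ 16 ≈ 1427.875.
Standard quotas: Oakdale 9.1766, Rivermont 4.7378, Pinehurst 2.0856.
Lower quotas: Oakdale 9, Rivermont 4, Pinehurst 2 (sum 15, leaving 1 seat).
Remainders in descending order: Rivermont 0.7378, Oakdale 0.1766, Pinehurst 0.0856.
Largest remainder: Rivermont receives the extra seat.

Oakdale 9, Rivermont 5, Pinehurst 2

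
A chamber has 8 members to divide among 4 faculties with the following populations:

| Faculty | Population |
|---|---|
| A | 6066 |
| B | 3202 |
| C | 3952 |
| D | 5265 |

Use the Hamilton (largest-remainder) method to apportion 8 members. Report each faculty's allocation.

Total 18485; standard divisor 18485/8 ≈ 2310.625.
Standard quotas: A 2.6253, B 1.3858, C 1.7104, D 2.2786.
Lower quotas: A 2, B 1, C 1, D 2 (sum 6, leaving 2 seats).
Remainders in descending order: C 0.7104, A 0.6253, B 0.3858, D 0.2786.
Largest remainders: C, A receive the extra seats.

A: 3, B: 1, C: 2, D: 2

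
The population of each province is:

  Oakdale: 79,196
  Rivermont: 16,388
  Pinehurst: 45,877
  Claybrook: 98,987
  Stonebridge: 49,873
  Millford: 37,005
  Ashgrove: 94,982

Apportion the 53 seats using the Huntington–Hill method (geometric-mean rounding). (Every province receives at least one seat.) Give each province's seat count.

Oakdale 10, Rivermont 2, Pinehurst 6, Claybrook 12, Stonebridge 6, Millford 5, Ashgrove 12

With divisor 8096: modified quotas Oakdale 9.782, Rivermont 2.024, Pinehurst 5.667, Claybrook 12.227, Stonebridge 6.160, Millford 4.571, Ashgrove 11.732.
Geometric-mean thresholds: Oakdale √(9·10)=9.487, Rivermont √(2·3)=2.449, Pinehurst √(5·6)=5.477, Claybrook √(12·13)=12.490, Stonebridge √(6·7)=6.481, Millford √(4·5)=4.472, Ashgrove √(11·12)=11.489.
Each quota rounded against its threshold gives Oakdale 10, Rivermont 2, Pinehurst 6, Claybrook 12, Stonebridge 6, Millford 5, Ashgrove 12 (total 53).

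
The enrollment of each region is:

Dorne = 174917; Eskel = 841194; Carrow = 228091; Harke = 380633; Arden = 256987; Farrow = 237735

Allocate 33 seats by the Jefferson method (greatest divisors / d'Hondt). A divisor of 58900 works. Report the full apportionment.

With modified divisor 58900: modified quotas Dorne 2.970, Eskel 14.282, Carrow 3.873, Harke 6.462, Arden 4.363, Farrow 4.036.
Rounding down: Dorne 2, Eskel 14, Carrow 3, Harke 6, Arden 4, Farrow 4 (total 33).

Dorne: 2; Eskel: 14; Carrow: 3; Harke: 6; Arden: 4; Farrow: 4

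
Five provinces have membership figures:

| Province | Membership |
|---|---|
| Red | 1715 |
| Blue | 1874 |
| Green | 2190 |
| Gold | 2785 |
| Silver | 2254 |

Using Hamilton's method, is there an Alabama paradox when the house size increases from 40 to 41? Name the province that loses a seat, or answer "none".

Red

At 40 seats: Red 7, Blue 7, Green 8, Gold 10, Silver 8.
At 41 seats: Red 6, Blue 7, Green 8, Gold 11, Silver 9.
Red drops from 7 to 6.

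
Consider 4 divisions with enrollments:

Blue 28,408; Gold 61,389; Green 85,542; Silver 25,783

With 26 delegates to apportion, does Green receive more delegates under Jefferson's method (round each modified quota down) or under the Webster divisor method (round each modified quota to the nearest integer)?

Jefferson

Jefferson: Blue 3, Gold 8, Green 12, Silver 3.
Webster: Blue 4, Gold 8, Green 11, Silver 3.
Green gets 12 under Jefferson and 11 under Webster.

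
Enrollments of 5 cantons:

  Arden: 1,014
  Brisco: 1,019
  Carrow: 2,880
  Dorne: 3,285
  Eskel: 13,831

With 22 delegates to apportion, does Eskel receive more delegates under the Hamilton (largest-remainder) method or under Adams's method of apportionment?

Hamilton: Arden 1, Brisco 1, Carrow 3, Dorne 3, Eskel 14.
Adams: Arden 1, Brisco 1, Carrow 3, Dorne 4, Eskel 13.
Eskel gets 14 under Hamilton and 13 under Adams.

Hamilton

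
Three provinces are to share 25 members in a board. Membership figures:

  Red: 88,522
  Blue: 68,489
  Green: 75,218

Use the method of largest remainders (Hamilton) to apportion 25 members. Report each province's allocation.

The standard divisor is 232229/25 ≈ 9289.16.
Standard quotas: Red 9.5296, Blue 7.3730, Green 8.0974.
Lower quotas: Red 9, Blue 7, Green 8 (sum 24, leaving 1 seat).
Remainders in descending order: Red 0.5296, Blue 0.3730, Green 0.0974.
The surplus seat goes to Red.

Red 10, Blue 7, Green 8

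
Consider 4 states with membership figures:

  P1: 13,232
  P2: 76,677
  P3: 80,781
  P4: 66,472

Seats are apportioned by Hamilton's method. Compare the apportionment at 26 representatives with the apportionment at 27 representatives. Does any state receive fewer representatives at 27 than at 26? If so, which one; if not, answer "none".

At 26 seats: P1 2, P2 8, P3 9, P4 7.
At 27 seats: P1 1, P2 9, P3 9, P4 8.
P1 drops from 2 to 1.

P1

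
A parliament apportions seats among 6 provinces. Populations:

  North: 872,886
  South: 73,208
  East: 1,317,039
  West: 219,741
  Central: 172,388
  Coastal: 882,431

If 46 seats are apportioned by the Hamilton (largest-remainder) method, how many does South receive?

1

Total 3537693; standard divisor 3537693/46 ≈ 76906.37.
Standard quotas: North 11.3500, South 0.9519, East 17.1252, West 2.8573, Central 2.2415, Coastal 11.4741.
Lower quotas: North 11, South 0, East 17, West 2, Central 2, Coastal 11 (sum 43, leaving 3 seats).
Remainders in descending order: South 0.9519, West 0.8573, Coastal 0.4741, North 0.3500, Central 0.2415, East 0.1252.
Largest remainders: South, West, Coastal receive the extra seats.
South receives 1.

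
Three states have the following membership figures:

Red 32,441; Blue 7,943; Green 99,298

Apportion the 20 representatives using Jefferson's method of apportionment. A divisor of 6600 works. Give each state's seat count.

With modified divisor 6600: modified quotas Red 4.915, Blue 1.203, Green 15.045.
Rounding down: Red 4, Blue 1, Green 15 (total 20).

Red 4, Blue 1, Green 15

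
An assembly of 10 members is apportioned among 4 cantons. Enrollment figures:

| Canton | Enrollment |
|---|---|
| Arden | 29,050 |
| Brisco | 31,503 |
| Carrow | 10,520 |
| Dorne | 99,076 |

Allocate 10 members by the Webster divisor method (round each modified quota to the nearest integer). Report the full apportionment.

Standard divisor 170149/10 ≈ 17014.9; standard quotas: Arden 1.707, Brisco 1.851, Carrow 0.618, Dorne 5.823.
Rounding to the nearest integer gives 2, 2, 1, 6 = 11 seats, so the divisor must be adjusted.
With modified divisor 18700: modified quotas Arden 1.553, Brisco 1.685, Carrow 0.563, Dorne 5.298.
Rounding to the nearest integer: Arden 2, Brisco 2, Carrow 1, Dorne 5 (total 10).

Arden: 2, Brisco: 2, Carrow: 1, Dorne: 5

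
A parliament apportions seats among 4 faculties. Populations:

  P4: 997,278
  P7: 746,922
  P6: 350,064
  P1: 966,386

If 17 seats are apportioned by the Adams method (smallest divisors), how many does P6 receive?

Standard divisor 3060650/17 ≈ 180038.235; standard quotas: P4 5.539, P7 4.149, P6 1.944, P1 5.368.
Rounding up gives 6, 5, 2, 6 = 19 seats, so the divisor must be adjusted.
With modified divisor 196400: modified quotas P4 5.078, P7 3.803, P6 1.782, P1 4.920.
Rounding up: P4 6, P7 4, P6 2, P1 5 (total 17).
P6 receives 2.

2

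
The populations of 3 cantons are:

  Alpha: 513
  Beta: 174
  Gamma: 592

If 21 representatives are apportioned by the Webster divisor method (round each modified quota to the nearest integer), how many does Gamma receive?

Standard divisor 1279/21 ≈ 60.905; standard quotas: Alpha 8.423, Beta 2.857, Gamma 9.720.
Rounding to the nearest integer gives Alpha 8, Beta 3, Gamma 10 — total 21, matching the house size, so no adjustment is needed.
Gamma receives 10.

10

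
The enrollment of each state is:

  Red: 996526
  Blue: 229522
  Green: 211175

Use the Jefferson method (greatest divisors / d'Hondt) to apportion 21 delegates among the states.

Red 15; Blue 3; Green 3

Standard divisor 1437223/21 ≈ 68439.19; standard quotas: Red 14.561, Blue 3.354, Green 3.086.
Rounding down gives 14, 3, 3 = 20 seats, so the divisor must be adjusted.
With modified divisor 64400: modified quotas Red 15.474, Blue 3.564, Green 3.279.
Rounding down: Red 15, Blue 3, Green 3 (total 21).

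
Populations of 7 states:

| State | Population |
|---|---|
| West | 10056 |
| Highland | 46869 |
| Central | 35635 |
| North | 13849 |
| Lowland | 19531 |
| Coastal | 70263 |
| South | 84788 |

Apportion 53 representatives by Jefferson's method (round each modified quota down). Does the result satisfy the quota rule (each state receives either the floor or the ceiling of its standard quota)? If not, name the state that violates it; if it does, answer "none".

Standard quotas: West 1.897, Highland 8.840, Central 6.721, North 2.612, Lowland 3.684, Coastal 13.253, South 15.993.
Jefferson allocation: West 2, Highland 9, Central 7, North 2, Lowland 3, Coastal 14, South 16.
Every allocation lies between the lower and upper quota.

none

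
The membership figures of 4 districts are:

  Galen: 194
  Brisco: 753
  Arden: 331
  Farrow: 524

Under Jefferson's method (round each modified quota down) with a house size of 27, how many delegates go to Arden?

Standard divisor 1802/27 ≈ 66.741; standard quotas: Galen 2.907, Brisco 11.282, Arden 4.959, Farrow 7.851.
Rounding down gives 2, 11, 4, 7 = 24 seats, so the divisor must be adjusted.
With modified divisor 64: modified quotas Galen 3.031, Brisco 11.766, Arden 5.172, Farrow 8.188.
Rounding down: Galen 3, Brisco 11, Arden 5, Farrow 8 (total 27).
Arden receives 5.

5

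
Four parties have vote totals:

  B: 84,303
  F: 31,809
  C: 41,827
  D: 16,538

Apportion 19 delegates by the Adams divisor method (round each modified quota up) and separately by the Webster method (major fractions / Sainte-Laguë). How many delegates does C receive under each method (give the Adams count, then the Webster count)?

4 and 5

Adams: B 9, F 4, C 4, D 2.
Webster: B 9, F 3, C 5, D 2.
C gets 4 under Adams and 5 under Webster.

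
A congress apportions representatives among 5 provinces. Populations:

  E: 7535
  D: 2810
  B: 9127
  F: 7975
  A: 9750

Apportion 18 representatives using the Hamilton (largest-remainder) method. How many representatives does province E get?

Total 37197; standard divisor 37197/18 ≈ 2066.5.
Standard quotas: E 3.6463, D 1.3598, B 4.4166, F 3.8592, A 4.7181.
Lower quotas: E 3, D 1, B 4, F 3, A 4 (sum 15, leaving 3 seats).
Remainders in descending order: F 0.8592, A 0.7181, E 0.6463, B 0.4166, D 0.3598.
Largest remainders: F, A, E receive the extra seats.
E receives 4.

4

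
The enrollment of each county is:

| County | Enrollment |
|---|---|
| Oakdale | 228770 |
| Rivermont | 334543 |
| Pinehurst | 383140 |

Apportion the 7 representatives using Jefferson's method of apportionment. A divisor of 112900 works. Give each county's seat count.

Oakdale 2, Rivermont 2, Pinehurst 3

With modified divisor 112900: modified quotas Oakdale 2.026, Rivermont 2.963, Pinehurst 3.394.
Rounding down: Oakdale 2, Rivermont 2, Pinehurst 3 (total 7).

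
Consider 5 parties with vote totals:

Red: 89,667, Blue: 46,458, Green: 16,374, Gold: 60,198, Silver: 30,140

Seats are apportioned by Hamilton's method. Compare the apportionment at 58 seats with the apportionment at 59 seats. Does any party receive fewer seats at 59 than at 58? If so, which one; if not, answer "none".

At 58 seats: Red 22, Blue 11, Green 4, Gold 14, Silver 7.
At 59 seats: Red 22, Blue 11, Green 4, Gold 15, Silver 7.
No party's allocation decreased.

none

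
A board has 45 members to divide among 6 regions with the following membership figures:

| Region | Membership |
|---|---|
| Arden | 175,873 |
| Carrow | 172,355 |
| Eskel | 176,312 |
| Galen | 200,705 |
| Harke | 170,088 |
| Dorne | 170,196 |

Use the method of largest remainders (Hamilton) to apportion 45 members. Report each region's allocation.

Arden 7; Carrow 7; Eskel 8; Galen 9; Harke 7; Dorne 7

The standard divisor is 1065529/45 ≈ 23678.422.
Standard quotas: Arden 7.4276, Carrow 7.2790, Eskel 7.4461, Galen 8.4763, Harke 7.1832, Dorne 7.1878.
Lower quotas: Arden 7, Carrow 7, Eskel 7, Galen 8, Harke 7, Dorne 7 (sum 43, leaving 2 seats).
Remainders in descending order: Galen 0.4763, Eskel 0.4461, Arden 0.4276, Carrow 0.2790, Dorne 0.1878, Harke 0.1832.
Largest remainders: Galen, Eskel receive the extra seats.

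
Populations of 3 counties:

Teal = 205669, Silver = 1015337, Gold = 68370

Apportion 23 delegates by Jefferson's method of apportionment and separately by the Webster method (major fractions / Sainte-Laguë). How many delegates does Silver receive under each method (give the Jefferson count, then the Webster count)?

19 and 18

Jefferson: Teal 3, Silver 19, Gold 1.
Webster: Teal 4, Silver 18, Gold 1.
Silver gets 19 under Jefferson and 18 under Webster.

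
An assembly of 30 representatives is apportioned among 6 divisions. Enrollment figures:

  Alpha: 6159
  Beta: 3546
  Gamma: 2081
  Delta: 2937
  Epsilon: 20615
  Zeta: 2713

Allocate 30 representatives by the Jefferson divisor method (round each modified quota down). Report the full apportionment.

Standard divisor 38051/30 ≈ 1268.367; standard quotas: Alpha 4.856, Beta 2.796, Gamma 1.641, Delta 2.316, Epsilon 16.253, Zeta 2.139.
Rounding down gives 4, 2, 1, 2, 16, 2 = 27 seats, so the divisor must be adjusted.
With modified divisor 1160: modified quotas Alpha 5.309, Beta 3.057, Gamma 1.794, Delta 2.532, Epsilon 17.772, Zeta 2.339.
Rounding down: Alpha 5, Beta 3, Gamma 1, Delta 2, Epsilon 17, Zeta 2 (total 30).

Alpha 5, Beta 3, Gamma 1, Delta 2, Epsilon 17, Zeta 2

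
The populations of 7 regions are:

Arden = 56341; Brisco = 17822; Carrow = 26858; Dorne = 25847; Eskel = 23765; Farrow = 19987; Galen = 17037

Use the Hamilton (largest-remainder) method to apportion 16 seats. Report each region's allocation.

Total 187657; standard divisor 187657/16 ≈ 11728.562.
Standard quotas: Arden 4.8037, Brisco 1.5195, Carrow 2.2900, Dorne 2.2038, Eskel 2.0263, Farrow 1.7041, Galen 1.4526.
Lower quotas: Arden 4, Brisco 1, Carrow 2, Dorne 2, Eskel 2, Farrow 1, Galen 1 (sum 13, leaving 3 seats).
Remainders in descending order: Arden 0.8037, Farrow 0.7041, Brisco 0.5195, Galen 0.4526, Carrow 0.2900, Dorne 0.2038, Eskel 0.0263.
Largest remainders: Arden, Farrow, Brisco receive the extra seats.

Arden=5, Brisco=2, Carrow=2, Dorne=2, Eskel=2, Farrow=2, Galen=1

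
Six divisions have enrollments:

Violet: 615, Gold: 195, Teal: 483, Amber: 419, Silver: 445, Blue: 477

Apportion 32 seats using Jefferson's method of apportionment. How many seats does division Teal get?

6

Standard divisor 2634/32 ≈ 82.312; standard quotas: Violet 7.472, Gold 2.369, Teal 5.868, Amber 5.090, Silver 5.406, Blue 5.795.
Rounding down gives 7, 2, 5, 5, 5, 5 = 29 seats, so the divisor must be adjusted.
With modified divisor 76: modified quotas Violet 8.092, Gold 2.566, Teal 6.355, Amber 5.513, Silver 5.855, Blue 6.276.
Rounding down: Violet 8, Gold 2, Teal 6, Amber 5, Silver 5, Blue 6 (total 32).
Teal receives 6.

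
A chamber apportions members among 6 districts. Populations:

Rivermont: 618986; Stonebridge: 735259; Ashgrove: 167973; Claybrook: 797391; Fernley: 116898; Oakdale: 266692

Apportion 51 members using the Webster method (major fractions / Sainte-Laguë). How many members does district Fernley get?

Standard divisor 2703199/51 ≈ 53003.902; standard quotas: Rivermont 11.678, Stonebridge 13.872, Ashgrove 3.169, Claybrook 15.044, Fernley 2.205, Oakdale 5.032.
Rounding to the nearest integer gives Rivermont 12, Stonebridge 14, Ashgrove 3, Claybrook 15, Fernley 2, Oakdale 5 — total 51, matching the house size, so no adjustment is needed.
Fernley receives 2.

2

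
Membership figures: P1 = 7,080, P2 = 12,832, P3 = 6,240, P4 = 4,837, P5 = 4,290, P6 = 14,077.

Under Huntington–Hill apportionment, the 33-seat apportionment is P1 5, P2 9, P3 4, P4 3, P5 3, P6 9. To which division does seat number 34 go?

P6

Priority for the next seat is population ÷ (√(s·(s+1))).
Priorities: P1 1292.625, P2 1352.612, P3 1395.306, P4 1396.322, P5 1238.416, P6 1483.846.
Highest priority: P6.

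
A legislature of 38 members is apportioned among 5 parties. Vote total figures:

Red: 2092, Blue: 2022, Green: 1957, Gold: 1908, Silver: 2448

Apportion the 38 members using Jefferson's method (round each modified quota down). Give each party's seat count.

Red=8; Blue=7; Green=7; Gold=7; Silver=9

Standard divisor 10427/38 ≈ 274.395; standard quotas: Red 7.624, Blue 7.369, Green 7.132, Gold 6.953, Silver 8.921.
Rounding down gives 7, 7, 7, 6, 8 = 35 seats, so the divisor must be adjusted.
With modified divisor 260: modified quotas Red 8.046, Blue 7.777, Green 7.527, Gold 7.338, Silver 9.415.
Rounding down: Red 8, Blue 7, Green 7, Gold 7, Silver 9 (total 38).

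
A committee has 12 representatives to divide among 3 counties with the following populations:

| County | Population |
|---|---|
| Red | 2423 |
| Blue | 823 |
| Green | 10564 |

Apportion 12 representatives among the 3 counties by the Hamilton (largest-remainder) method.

Red=2, Blue=1, Green=9

Total 13810; standard divisor 13810/12 ≈ 1150.833.
Standard quotas: Red 2.1054, Blue 0.7151, Green 9.1794.
Lower quotas: Red 2, Blue 0, Green 9 (sum 11, leaving 1 seat).
Remainders in descending order: Blue 0.7151, Green 0.1794, Red 0.1054.
The surplus seat goes to Blue.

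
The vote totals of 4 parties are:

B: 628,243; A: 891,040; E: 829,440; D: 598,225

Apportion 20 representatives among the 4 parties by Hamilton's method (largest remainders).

Standard divisor: 2946948 ÷ 20 ≈ 147347.4.
Standard quotas: B 4.2637, A 6.0472, E 5.6291, D 4.0600.
Lower quotas: B 4, A 6, E 5, D 4 (sum 19, leaving 1 seat).
Remainders in descending order: E 0.6291, B 0.2637, D 0.0600, A 0.0472.
Largest remainder: E receives the extra seat.

B=4, A=6, E=6, D=4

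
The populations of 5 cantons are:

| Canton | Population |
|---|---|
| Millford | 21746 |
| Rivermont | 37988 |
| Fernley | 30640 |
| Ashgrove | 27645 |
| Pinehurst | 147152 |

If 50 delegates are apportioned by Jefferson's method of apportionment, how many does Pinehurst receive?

28

Standard divisor 265171/50 ≈ 5303.42; standard quotas: Millford 4.100, Rivermont 7.163, Fernley 5.777, Ashgrove 5.213, Pinehurst 27.747.
Rounding down gives 4, 7, 5, 5, 27 = 48 seats, so the divisor must be adjusted.
With modified divisor 5083.94: modified quotas Millford 4.277, Rivermont 7.472, Fernley 6.027, Ashgrove 5.438, Pinehurst 28.944.
Rounding down: Millford 4, Rivermont 7, Fernley 6, Ashgrove 5, Pinehurst 28 (total 50).
Pinehurst receives 28.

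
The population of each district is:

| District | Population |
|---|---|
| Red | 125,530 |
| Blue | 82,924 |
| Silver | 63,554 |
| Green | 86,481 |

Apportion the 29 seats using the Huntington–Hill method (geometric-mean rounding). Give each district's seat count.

With divisor 12382: modified quotas Red 10.138, Blue 6.697, Silver 5.133, Green 6.984.
Geometric-mean thresholds: Red √(10·11)=10.488, Blue √(6·7)=6.481, Silver √(5·6)=5.477, Green √(6·7)=6.481.
Each quota rounded against its threshold gives Red 10, Blue 7, Silver 5, Green 7 (total 29).

Red 10; Blue 7; Silver 5; Green 7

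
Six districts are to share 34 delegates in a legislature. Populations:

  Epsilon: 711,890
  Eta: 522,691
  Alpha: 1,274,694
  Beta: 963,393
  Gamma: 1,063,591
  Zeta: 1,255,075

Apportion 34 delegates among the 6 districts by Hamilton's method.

Epsilon 4, Eta 3, Alpha 8, Beta 6, Gamma 6, Zeta 7

The standard divisor is 5791334/34 ≈ 170333.353.
Standard quotas: Epsilon 4.1794, Eta 3.0686, Alpha 7.4835, Beta 5.6559, Gamma 6.2442, Zeta 7.3683.
Lower quotas: Epsilon 4, Eta 3, Alpha 7, Beta 5, Gamma 6, Zeta 7 (sum 32, leaving 2 seats).
Remainders in descending order: Beta 0.6559, Alpha 0.4835, Zeta 0.3683, Gamma 0.2442, Epsilon 0.1794, Eta 0.0686.
Largest remainders: Beta, Alpha receive the extra seats.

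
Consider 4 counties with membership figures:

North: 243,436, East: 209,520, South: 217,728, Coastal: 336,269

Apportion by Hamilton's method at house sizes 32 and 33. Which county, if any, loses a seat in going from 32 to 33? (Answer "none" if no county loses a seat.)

At 32 seats: North 8, East 6, South 7, Coastal 11.
At 33 seats: North 8, East 7, South 7, Coastal 11.
No county's allocation decreased.

none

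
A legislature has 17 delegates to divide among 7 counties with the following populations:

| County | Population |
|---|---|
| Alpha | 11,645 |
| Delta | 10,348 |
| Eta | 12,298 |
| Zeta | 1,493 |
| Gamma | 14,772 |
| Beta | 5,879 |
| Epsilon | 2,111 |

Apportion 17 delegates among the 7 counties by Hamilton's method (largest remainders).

The standard divisor is 58546/17 ≈ 3443.882.
Standard quotas: Alpha 3.3814, Delta 3.0047, Eta 3.5710, Zeta 0.4335, Gamma 4.2893, Beta 1.7071, Epsilon 0.6130.
Lower quotas: Alpha 3, Delta 3, Eta 3, Zeta 0, Gamma 4, Beta 1, Epsilon 0 (sum 14, leaving 3 seats).
Remainders in descending order: Beta 0.7071, Epsilon 0.6130, Eta 0.5710, Zeta 0.4335, Alpha 0.3814, Gamma 0.2893, Delta 0.0047.
The surplus seats go to Beta, Epsilon, Eta.

Alpha 3, Delta 3, Eta 4, Zeta 0, Gamma 4, Beta 2, Epsilon 1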